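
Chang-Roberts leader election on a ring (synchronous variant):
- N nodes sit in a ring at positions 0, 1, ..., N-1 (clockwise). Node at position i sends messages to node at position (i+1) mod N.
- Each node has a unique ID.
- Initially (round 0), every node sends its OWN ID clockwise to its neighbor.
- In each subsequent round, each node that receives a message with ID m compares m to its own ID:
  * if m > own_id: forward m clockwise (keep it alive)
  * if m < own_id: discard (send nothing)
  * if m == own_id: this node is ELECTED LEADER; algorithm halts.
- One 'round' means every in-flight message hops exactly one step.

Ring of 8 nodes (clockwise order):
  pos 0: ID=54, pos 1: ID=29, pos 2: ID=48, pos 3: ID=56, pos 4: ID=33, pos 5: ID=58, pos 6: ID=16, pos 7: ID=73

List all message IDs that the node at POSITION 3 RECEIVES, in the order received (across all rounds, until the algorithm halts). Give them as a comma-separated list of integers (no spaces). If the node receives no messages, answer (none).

Round 1: pos1(id29) recv 54: fwd; pos2(id48) recv 29: drop; pos3(id56) recv 48: drop; pos4(id33) recv 56: fwd; pos5(id58) recv 33: drop; pos6(id16) recv 58: fwd; pos7(id73) recv 16: drop; pos0(id54) recv 73: fwd
Round 2: pos2(id48) recv 54: fwd; pos5(id58) recv 56: drop; pos7(id73) recv 58: drop; pos1(id29) recv 73: fwd
Round 3: pos3(id56) recv 54: drop; pos2(id48) recv 73: fwd
Round 4: pos3(id56) recv 73: fwd
Round 5: pos4(id33) recv 73: fwd
Round 6: pos5(id58) recv 73: fwd
Round 7: pos6(id16) recv 73: fwd
Round 8: pos7(id73) recv 73: ELECTED

Answer: 48,54,73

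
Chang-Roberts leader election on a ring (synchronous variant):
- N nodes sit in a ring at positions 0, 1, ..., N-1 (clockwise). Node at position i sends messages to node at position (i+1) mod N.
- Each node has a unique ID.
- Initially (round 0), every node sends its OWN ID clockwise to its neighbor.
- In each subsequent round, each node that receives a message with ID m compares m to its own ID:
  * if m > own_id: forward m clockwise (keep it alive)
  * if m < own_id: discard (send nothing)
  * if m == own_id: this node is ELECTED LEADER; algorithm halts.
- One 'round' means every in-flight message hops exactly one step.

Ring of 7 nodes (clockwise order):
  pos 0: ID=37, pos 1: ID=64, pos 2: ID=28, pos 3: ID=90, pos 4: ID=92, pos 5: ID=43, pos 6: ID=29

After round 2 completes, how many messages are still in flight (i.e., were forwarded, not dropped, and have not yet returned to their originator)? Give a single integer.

Answer: 2

Derivation:
Round 1: pos1(id64) recv 37: drop; pos2(id28) recv 64: fwd; pos3(id90) recv 28: drop; pos4(id92) recv 90: drop; pos5(id43) recv 92: fwd; pos6(id29) recv 43: fwd; pos0(id37) recv 29: drop
Round 2: pos3(id90) recv 64: drop; pos6(id29) recv 92: fwd; pos0(id37) recv 43: fwd
After round 2: 2 messages still in flight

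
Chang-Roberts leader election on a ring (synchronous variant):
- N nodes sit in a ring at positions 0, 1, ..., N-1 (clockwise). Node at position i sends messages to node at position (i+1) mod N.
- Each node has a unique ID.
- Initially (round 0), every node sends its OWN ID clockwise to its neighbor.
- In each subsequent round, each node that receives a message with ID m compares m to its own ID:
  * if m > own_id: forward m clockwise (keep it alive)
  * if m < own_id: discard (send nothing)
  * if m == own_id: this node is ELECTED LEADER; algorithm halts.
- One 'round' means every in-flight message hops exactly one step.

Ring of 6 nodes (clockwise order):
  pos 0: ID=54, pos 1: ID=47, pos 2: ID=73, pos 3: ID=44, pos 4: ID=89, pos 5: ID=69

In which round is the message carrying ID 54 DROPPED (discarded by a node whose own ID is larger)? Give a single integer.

Answer: 2

Derivation:
Round 1: pos1(id47) recv 54: fwd; pos2(id73) recv 47: drop; pos3(id44) recv 73: fwd; pos4(id89) recv 44: drop; pos5(id69) recv 89: fwd; pos0(id54) recv 69: fwd
Round 2: pos2(id73) recv 54: drop; pos4(id89) recv 73: drop; pos0(id54) recv 89: fwd; pos1(id47) recv 69: fwd
Round 3: pos1(id47) recv 89: fwd; pos2(id73) recv 69: drop
Round 4: pos2(id73) recv 89: fwd
Round 5: pos3(id44) recv 89: fwd
Round 6: pos4(id89) recv 89: ELECTED
Message ID 54 originates at pos 0; dropped at pos 2 in round 2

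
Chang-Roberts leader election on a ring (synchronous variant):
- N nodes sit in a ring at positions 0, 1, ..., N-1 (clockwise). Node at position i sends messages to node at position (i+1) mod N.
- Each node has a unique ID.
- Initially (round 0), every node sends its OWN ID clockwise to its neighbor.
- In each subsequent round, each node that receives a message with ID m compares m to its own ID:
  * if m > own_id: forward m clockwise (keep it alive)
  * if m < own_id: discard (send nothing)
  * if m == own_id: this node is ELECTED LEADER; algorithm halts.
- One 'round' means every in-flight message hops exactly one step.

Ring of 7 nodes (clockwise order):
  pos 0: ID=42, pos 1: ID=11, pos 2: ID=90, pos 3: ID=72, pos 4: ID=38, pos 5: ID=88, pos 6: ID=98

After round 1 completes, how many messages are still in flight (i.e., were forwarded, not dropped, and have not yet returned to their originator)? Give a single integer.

Answer: 4

Derivation:
Round 1: pos1(id11) recv 42: fwd; pos2(id90) recv 11: drop; pos3(id72) recv 90: fwd; pos4(id38) recv 72: fwd; pos5(id88) recv 38: drop; pos6(id98) recv 88: drop; pos0(id42) recv 98: fwd
After round 1: 4 messages still in flight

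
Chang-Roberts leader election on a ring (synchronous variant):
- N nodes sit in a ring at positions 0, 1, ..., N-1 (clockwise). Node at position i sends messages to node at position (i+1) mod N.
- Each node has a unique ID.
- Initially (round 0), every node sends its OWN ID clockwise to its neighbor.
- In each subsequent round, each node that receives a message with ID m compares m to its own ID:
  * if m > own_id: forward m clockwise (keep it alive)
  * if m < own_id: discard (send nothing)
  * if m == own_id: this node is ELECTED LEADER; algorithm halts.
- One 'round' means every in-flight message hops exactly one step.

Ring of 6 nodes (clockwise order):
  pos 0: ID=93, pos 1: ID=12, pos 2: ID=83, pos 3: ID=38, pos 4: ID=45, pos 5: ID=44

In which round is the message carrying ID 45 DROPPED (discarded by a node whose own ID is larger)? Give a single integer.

Round 1: pos1(id12) recv 93: fwd; pos2(id83) recv 12: drop; pos3(id38) recv 83: fwd; pos4(id45) recv 38: drop; pos5(id44) recv 45: fwd; pos0(id93) recv 44: drop
Round 2: pos2(id83) recv 93: fwd; pos4(id45) recv 83: fwd; pos0(id93) recv 45: drop
Round 3: pos3(id38) recv 93: fwd; pos5(id44) recv 83: fwd
Round 4: pos4(id45) recv 93: fwd; pos0(id93) recv 83: drop
Round 5: pos5(id44) recv 93: fwd
Round 6: pos0(id93) recv 93: ELECTED
Message ID 45 originates at pos 4; dropped at pos 0 in round 2

Answer: 2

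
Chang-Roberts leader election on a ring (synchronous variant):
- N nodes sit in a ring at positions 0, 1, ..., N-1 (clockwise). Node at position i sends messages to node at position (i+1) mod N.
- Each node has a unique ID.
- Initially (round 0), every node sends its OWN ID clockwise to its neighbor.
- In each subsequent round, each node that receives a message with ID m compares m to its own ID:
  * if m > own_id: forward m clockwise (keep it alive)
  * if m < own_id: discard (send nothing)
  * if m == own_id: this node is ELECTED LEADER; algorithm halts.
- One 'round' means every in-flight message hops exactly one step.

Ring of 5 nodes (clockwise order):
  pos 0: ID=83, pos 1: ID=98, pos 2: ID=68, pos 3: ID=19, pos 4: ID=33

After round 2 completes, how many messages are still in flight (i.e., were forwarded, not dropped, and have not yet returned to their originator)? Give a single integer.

Round 1: pos1(id98) recv 83: drop; pos2(id68) recv 98: fwd; pos3(id19) recv 68: fwd; pos4(id33) recv 19: drop; pos0(id83) recv 33: drop
Round 2: pos3(id19) recv 98: fwd; pos4(id33) recv 68: fwd
After round 2: 2 messages still in flight

Answer: 2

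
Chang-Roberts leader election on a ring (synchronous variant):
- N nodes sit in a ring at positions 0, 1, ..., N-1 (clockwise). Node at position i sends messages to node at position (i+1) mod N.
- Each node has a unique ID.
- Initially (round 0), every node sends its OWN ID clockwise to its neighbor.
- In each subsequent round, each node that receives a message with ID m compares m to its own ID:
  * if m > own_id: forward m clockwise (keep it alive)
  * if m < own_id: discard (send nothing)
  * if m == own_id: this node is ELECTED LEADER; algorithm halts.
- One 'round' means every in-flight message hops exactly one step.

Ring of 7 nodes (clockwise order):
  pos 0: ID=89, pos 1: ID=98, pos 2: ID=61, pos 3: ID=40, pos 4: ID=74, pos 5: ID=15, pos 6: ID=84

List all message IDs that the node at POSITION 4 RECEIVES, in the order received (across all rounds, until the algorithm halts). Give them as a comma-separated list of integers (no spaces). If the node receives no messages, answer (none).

Round 1: pos1(id98) recv 89: drop; pos2(id61) recv 98: fwd; pos3(id40) recv 61: fwd; pos4(id74) recv 40: drop; pos5(id15) recv 74: fwd; pos6(id84) recv 15: drop; pos0(id89) recv 84: drop
Round 2: pos3(id40) recv 98: fwd; pos4(id74) recv 61: drop; pos6(id84) recv 74: drop
Round 3: pos4(id74) recv 98: fwd
Round 4: pos5(id15) recv 98: fwd
Round 5: pos6(id84) recv 98: fwd
Round 6: pos0(id89) recv 98: fwd
Round 7: pos1(id98) recv 98: ELECTED

Answer: 40,61,98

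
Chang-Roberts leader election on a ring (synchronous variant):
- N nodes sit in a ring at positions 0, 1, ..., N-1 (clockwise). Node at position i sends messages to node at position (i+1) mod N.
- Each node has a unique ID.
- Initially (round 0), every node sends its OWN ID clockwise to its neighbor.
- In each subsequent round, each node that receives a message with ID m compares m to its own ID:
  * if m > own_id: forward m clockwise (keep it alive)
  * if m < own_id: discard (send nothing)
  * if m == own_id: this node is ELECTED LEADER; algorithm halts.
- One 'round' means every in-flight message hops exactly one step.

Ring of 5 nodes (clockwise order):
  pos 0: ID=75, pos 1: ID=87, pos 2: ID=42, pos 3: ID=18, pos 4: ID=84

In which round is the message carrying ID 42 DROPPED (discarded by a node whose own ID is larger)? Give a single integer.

Answer: 2

Derivation:
Round 1: pos1(id87) recv 75: drop; pos2(id42) recv 87: fwd; pos3(id18) recv 42: fwd; pos4(id84) recv 18: drop; pos0(id75) recv 84: fwd
Round 2: pos3(id18) recv 87: fwd; pos4(id84) recv 42: drop; pos1(id87) recv 84: drop
Round 3: pos4(id84) recv 87: fwd
Round 4: pos0(id75) recv 87: fwd
Round 5: pos1(id87) recv 87: ELECTED
Message ID 42 originates at pos 2; dropped at pos 4 in round 2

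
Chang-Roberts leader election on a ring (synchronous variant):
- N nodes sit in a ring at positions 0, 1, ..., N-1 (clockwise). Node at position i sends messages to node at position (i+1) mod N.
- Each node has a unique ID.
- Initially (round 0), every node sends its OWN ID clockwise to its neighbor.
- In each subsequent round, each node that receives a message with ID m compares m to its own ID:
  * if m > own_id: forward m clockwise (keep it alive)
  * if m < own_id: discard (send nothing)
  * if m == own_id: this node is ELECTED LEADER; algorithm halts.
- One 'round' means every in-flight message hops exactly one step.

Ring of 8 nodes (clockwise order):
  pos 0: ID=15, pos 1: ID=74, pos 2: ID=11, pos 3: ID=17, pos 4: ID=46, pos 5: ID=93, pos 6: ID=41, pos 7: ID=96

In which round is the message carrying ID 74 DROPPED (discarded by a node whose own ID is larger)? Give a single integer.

Answer: 4

Derivation:
Round 1: pos1(id74) recv 15: drop; pos2(id11) recv 74: fwd; pos3(id17) recv 11: drop; pos4(id46) recv 17: drop; pos5(id93) recv 46: drop; pos6(id41) recv 93: fwd; pos7(id96) recv 41: drop; pos0(id15) recv 96: fwd
Round 2: pos3(id17) recv 74: fwd; pos7(id96) recv 93: drop; pos1(id74) recv 96: fwd
Round 3: pos4(id46) recv 74: fwd; pos2(id11) recv 96: fwd
Round 4: pos5(id93) recv 74: drop; pos3(id17) recv 96: fwd
Round 5: pos4(id46) recv 96: fwd
Round 6: pos5(id93) recv 96: fwd
Round 7: pos6(id41) recv 96: fwd
Round 8: pos7(id96) recv 96: ELECTED
Message ID 74 originates at pos 1; dropped at pos 5 in round 4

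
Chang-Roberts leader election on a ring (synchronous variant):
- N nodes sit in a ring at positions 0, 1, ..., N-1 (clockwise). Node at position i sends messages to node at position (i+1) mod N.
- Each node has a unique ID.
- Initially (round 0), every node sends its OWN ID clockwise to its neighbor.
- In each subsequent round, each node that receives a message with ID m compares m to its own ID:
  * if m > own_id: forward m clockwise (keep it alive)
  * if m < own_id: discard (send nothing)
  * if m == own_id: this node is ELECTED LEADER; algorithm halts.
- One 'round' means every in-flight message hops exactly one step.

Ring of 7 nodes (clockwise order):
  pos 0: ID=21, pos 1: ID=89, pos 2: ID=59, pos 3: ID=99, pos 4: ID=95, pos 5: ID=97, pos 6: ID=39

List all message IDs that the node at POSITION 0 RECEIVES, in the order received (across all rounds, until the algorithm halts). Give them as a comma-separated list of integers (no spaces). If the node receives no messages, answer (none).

Answer: 39,97,99

Derivation:
Round 1: pos1(id89) recv 21: drop; pos2(id59) recv 89: fwd; pos3(id99) recv 59: drop; pos4(id95) recv 99: fwd; pos5(id97) recv 95: drop; pos6(id39) recv 97: fwd; pos0(id21) recv 39: fwd
Round 2: pos3(id99) recv 89: drop; pos5(id97) recv 99: fwd; pos0(id21) recv 97: fwd; pos1(id89) recv 39: drop
Round 3: pos6(id39) recv 99: fwd; pos1(id89) recv 97: fwd
Round 4: pos0(id21) recv 99: fwd; pos2(id59) recv 97: fwd
Round 5: pos1(id89) recv 99: fwd; pos3(id99) recv 97: drop
Round 6: pos2(id59) recv 99: fwd
Round 7: pos3(id99) recv 99: ELECTED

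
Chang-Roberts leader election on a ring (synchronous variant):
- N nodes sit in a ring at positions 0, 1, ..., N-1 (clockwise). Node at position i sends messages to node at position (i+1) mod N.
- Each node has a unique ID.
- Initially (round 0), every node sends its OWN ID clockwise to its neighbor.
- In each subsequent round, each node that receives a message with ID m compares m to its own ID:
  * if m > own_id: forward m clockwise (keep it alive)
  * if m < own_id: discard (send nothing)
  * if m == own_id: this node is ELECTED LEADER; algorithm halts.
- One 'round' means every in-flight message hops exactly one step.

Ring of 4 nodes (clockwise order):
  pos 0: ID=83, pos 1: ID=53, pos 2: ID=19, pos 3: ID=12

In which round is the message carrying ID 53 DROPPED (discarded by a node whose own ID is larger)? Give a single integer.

Round 1: pos1(id53) recv 83: fwd; pos2(id19) recv 53: fwd; pos3(id12) recv 19: fwd; pos0(id83) recv 12: drop
Round 2: pos2(id19) recv 83: fwd; pos3(id12) recv 53: fwd; pos0(id83) recv 19: drop
Round 3: pos3(id12) recv 83: fwd; pos0(id83) recv 53: drop
Round 4: pos0(id83) recv 83: ELECTED
Message ID 53 originates at pos 1; dropped at pos 0 in round 3

Answer: 3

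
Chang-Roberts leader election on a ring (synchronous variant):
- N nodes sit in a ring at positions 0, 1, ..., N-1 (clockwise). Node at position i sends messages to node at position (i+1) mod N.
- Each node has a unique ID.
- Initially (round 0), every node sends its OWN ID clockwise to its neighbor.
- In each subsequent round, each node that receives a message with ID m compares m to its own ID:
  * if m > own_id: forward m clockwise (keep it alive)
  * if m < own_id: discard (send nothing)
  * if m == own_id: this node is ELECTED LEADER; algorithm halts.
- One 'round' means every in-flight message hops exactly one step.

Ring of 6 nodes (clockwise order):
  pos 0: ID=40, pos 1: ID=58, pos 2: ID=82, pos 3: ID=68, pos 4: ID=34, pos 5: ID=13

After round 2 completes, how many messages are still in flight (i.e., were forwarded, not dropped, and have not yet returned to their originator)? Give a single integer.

Round 1: pos1(id58) recv 40: drop; pos2(id82) recv 58: drop; pos3(id68) recv 82: fwd; pos4(id34) recv 68: fwd; pos5(id13) recv 34: fwd; pos0(id40) recv 13: drop
Round 2: pos4(id34) recv 82: fwd; pos5(id13) recv 68: fwd; pos0(id40) recv 34: drop
After round 2: 2 messages still in flight

Answer: 2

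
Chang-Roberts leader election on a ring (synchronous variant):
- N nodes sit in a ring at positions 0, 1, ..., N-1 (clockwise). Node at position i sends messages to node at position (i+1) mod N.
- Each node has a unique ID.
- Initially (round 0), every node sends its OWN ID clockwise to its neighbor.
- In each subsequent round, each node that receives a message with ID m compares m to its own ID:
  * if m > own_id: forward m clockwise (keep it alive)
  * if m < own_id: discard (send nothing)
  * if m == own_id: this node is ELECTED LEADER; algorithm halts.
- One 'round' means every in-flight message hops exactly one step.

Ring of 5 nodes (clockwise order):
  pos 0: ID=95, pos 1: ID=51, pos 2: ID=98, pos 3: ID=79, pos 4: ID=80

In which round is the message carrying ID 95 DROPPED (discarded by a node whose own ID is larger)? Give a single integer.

Answer: 2

Derivation:
Round 1: pos1(id51) recv 95: fwd; pos2(id98) recv 51: drop; pos3(id79) recv 98: fwd; pos4(id80) recv 79: drop; pos0(id95) recv 80: drop
Round 2: pos2(id98) recv 95: drop; pos4(id80) recv 98: fwd
Round 3: pos0(id95) recv 98: fwd
Round 4: pos1(id51) recv 98: fwd
Round 5: pos2(id98) recv 98: ELECTED
Message ID 95 originates at pos 0; dropped at pos 2 in round 2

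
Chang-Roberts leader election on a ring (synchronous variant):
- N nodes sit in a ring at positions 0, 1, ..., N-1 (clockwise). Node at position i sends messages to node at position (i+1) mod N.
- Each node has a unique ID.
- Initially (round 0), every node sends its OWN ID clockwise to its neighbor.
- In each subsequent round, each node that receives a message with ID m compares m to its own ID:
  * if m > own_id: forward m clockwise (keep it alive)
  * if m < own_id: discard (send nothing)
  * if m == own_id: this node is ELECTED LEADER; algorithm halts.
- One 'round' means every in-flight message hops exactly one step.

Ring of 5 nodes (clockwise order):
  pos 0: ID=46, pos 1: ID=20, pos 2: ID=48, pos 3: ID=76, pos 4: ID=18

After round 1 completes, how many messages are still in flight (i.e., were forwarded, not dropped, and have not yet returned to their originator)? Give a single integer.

Answer: 2

Derivation:
Round 1: pos1(id20) recv 46: fwd; pos2(id48) recv 20: drop; pos3(id76) recv 48: drop; pos4(id18) recv 76: fwd; pos0(id46) recv 18: drop
After round 1: 2 messages still in flight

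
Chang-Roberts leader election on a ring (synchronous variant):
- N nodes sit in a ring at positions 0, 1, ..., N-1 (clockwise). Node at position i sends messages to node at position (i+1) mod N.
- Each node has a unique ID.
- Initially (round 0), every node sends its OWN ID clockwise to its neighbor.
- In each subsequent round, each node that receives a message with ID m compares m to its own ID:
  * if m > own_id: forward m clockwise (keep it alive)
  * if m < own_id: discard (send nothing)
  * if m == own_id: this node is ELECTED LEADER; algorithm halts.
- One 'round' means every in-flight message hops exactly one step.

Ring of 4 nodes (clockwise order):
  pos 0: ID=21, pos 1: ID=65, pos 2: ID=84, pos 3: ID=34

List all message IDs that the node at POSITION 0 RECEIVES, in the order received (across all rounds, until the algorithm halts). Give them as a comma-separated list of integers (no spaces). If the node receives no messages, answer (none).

Answer: 34,84

Derivation:
Round 1: pos1(id65) recv 21: drop; pos2(id84) recv 65: drop; pos3(id34) recv 84: fwd; pos0(id21) recv 34: fwd
Round 2: pos0(id21) recv 84: fwd; pos1(id65) recv 34: drop
Round 3: pos1(id65) recv 84: fwd
Round 4: pos2(id84) recv 84: ELECTED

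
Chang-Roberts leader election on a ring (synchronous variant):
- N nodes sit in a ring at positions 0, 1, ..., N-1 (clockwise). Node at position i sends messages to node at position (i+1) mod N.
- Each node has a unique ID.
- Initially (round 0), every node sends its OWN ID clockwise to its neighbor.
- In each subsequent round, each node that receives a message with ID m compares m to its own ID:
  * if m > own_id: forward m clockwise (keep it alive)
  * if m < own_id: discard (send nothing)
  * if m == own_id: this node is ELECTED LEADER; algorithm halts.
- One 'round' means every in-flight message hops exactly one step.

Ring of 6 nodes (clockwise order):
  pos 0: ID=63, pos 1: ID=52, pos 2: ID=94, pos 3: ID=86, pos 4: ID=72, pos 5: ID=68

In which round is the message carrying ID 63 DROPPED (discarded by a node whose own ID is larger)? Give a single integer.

Round 1: pos1(id52) recv 63: fwd; pos2(id94) recv 52: drop; pos3(id86) recv 94: fwd; pos4(id72) recv 86: fwd; pos5(id68) recv 72: fwd; pos0(id63) recv 68: fwd
Round 2: pos2(id94) recv 63: drop; pos4(id72) recv 94: fwd; pos5(id68) recv 86: fwd; pos0(id63) recv 72: fwd; pos1(id52) recv 68: fwd
Round 3: pos5(id68) recv 94: fwd; pos0(id63) recv 86: fwd; pos1(id52) recv 72: fwd; pos2(id94) recv 68: drop
Round 4: pos0(id63) recv 94: fwd; pos1(id52) recv 86: fwd; pos2(id94) recv 72: drop
Round 5: pos1(id52) recv 94: fwd; pos2(id94) recv 86: drop
Round 6: pos2(id94) recv 94: ELECTED
Message ID 63 originates at pos 0; dropped at pos 2 in round 2

Answer: 2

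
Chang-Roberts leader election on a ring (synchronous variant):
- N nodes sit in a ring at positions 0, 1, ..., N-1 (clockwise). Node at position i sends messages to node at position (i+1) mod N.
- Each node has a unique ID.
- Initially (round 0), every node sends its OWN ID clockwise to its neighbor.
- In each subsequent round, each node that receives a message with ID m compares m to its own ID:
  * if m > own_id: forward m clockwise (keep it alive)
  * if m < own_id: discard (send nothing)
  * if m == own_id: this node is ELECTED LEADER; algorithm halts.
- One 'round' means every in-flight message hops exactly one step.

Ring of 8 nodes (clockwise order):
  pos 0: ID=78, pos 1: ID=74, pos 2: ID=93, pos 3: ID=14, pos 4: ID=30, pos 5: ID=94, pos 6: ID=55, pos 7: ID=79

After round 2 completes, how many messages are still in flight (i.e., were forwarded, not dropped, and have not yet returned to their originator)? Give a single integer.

Answer: 3

Derivation:
Round 1: pos1(id74) recv 78: fwd; pos2(id93) recv 74: drop; pos3(id14) recv 93: fwd; pos4(id30) recv 14: drop; pos5(id94) recv 30: drop; pos6(id55) recv 94: fwd; pos7(id79) recv 55: drop; pos0(id78) recv 79: fwd
Round 2: pos2(id93) recv 78: drop; pos4(id30) recv 93: fwd; pos7(id79) recv 94: fwd; pos1(id74) recv 79: fwd
After round 2: 3 messages still in flight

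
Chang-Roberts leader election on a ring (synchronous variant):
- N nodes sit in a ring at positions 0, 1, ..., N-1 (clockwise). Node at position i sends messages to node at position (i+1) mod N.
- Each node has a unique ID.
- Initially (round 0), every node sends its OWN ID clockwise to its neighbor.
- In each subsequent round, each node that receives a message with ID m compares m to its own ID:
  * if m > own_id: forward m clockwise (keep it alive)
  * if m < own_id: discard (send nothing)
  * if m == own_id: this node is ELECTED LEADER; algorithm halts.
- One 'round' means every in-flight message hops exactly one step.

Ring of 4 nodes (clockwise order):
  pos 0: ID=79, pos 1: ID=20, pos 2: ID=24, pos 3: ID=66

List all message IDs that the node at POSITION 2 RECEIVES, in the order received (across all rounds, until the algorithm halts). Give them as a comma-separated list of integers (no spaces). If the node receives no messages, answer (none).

Answer: 20,79

Derivation:
Round 1: pos1(id20) recv 79: fwd; pos2(id24) recv 20: drop; pos3(id66) recv 24: drop; pos0(id79) recv 66: drop
Round 2: pos2(id24) recv 79: fwd
Round 3: pos3(id66) recv 79: fwd
Round 4: pos0(id79) recv 79: ELECTED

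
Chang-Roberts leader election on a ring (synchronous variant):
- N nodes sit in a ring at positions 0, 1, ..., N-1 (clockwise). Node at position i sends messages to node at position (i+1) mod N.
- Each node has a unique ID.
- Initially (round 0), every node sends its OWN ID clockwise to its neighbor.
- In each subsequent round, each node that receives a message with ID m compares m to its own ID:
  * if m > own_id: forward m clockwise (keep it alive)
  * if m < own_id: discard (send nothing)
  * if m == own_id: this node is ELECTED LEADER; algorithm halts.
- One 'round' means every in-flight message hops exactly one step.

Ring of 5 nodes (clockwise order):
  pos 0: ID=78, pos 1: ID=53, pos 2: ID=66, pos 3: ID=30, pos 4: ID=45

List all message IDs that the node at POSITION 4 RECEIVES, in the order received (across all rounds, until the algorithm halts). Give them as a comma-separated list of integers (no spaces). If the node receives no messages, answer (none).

Round 1: pos1(id53) recv 78: fwd; pos2(id66) recv 53: drop; pos3(id30) recv 66: fwd; pos4(id45) recv 30: drop; pos0(id78) recv 45: drop
Round 2: pos2(id66) recv 78: fwd; pos4(id45) recv 66: fwd
Round 3: pos3(id30) recv 78: fwd; pos0(id78) recv 66: drop
Round 4: pos4(id45) recv 78: fwd
Round 5: pos0(id78) recv 78: ELECTED

Answer: 30,66,78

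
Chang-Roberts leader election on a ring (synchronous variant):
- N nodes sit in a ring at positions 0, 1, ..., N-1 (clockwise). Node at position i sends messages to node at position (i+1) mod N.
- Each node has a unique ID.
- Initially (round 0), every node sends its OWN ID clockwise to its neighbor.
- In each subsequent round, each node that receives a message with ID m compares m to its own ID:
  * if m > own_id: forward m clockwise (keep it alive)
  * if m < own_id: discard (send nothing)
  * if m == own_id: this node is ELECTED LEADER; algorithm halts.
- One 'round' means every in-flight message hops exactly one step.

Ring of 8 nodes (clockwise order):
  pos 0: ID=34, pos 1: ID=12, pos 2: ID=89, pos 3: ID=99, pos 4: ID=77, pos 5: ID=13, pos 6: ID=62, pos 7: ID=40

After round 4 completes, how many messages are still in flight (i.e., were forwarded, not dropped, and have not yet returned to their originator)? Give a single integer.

Answer: 2

Derivation:
Round 1: pos1(id12) recv 34: fwd; pos2(id89) recv 12: drop; pos3(id99) recv 89: drop; pos4(id77) recv 99: fwd; pos5(id13) recv 77: fwd; pos6(id62) recv 13: drop; pos7(id40) recv 62: fwd; pos0(id34) recv 40: fwd
Round 2: pos2(id89) recv 34: drop; pos5(id13) recv 99: fwd; pos6(id62) recv 77: fwd; pos0(id34) recv 62: fwd; pos1(id12) recv 40: fwd
Round 3: pos6(id62) recv 99: fwd; pos7(id40) recv 77: fwd; pos1(id12) recv 62: fwd; pos2(id89) recv 40: drop
Round 4: pos7(id40) recv 99: fwd; pos0(id34) recv 77: fwd; pos2(id89) recv 62: drop
After round 4: 2 messages still in flight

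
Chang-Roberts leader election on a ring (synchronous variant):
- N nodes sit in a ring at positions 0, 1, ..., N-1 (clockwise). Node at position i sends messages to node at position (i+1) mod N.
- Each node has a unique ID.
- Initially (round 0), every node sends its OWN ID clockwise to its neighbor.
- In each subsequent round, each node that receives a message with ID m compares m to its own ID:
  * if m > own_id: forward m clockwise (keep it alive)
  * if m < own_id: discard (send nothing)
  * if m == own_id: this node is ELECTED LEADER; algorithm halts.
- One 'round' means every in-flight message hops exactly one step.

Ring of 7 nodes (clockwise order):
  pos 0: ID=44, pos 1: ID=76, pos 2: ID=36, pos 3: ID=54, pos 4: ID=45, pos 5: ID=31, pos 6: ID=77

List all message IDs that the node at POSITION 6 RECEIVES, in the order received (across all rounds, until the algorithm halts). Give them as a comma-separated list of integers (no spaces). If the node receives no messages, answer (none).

Round 1: pos1(id76) recv 44: drop; pos2(id36) recv 76: fwd; pos3(id54) recv 36: drop; pos4(id45) recv 54: fwd; pos5(id31) recv 45: fwd; pos6(id77) recv 31: drop; pos0(id44) recv 77: fwd
Round 2: pos3(id54) recv 76: fwd; pos5(id31) recv 54: fwd; pos6(id77) recv 45: drop; pos1(id76) recv 77: fwd
Round 3: pos4(id45) recv 76: fwd; pos6(id77) recv 54: drop; pos2(id36) recv 77: fwd
Round 4: pos5(id31) recv 76: fwd; pos3(id54) recv 77: fwd
Round 5: pos6(id77) recv 76: drop; pos4(id45) recv 77: fwd
Round 6: pos5(id31) recv 77: fwd
Round 7: pos6(id77) recv 77: ELECTED

Answer: 31,45,54,76,77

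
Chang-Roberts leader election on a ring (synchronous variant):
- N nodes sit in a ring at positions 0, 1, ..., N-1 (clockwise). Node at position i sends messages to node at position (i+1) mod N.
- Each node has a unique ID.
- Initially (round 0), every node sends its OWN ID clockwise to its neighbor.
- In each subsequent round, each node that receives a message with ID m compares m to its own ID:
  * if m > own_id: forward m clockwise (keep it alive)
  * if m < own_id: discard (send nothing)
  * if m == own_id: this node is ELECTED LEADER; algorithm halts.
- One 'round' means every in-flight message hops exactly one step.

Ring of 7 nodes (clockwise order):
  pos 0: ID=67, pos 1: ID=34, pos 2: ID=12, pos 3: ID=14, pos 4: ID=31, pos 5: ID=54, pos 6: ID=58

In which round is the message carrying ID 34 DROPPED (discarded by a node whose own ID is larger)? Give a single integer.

Answer: 4

Derivation:
Round 1: pos1(id34) recv 67: fwd; pos2(id12) recv 34: fwd; pos3(id14) recv 12: drop; pos4(id31) recv 14: drop; pos5(id54) recv 31: drop; pos6(id58) recv 54: drop; pos0(id67) recv 58: drop
Round 2: pos2(id12) recv 67: fwd; pos3(id14) recv 34: fwd
Round 3: pos3(id14) recv 67: fwd; pos4(id31) recv 34: fwd
Round 4: pos4(id31) recv 67: fwd; pos5(id54) recv 34: drop
Round 5: pos5(id54) recv 67: fwd
Round 6: pos6(id58) recv 67: fwd
Round 7: pos0(id67) recv 67: ELECTED
Message ID 34 originates at pos 1; dropped at pos 5 in round 4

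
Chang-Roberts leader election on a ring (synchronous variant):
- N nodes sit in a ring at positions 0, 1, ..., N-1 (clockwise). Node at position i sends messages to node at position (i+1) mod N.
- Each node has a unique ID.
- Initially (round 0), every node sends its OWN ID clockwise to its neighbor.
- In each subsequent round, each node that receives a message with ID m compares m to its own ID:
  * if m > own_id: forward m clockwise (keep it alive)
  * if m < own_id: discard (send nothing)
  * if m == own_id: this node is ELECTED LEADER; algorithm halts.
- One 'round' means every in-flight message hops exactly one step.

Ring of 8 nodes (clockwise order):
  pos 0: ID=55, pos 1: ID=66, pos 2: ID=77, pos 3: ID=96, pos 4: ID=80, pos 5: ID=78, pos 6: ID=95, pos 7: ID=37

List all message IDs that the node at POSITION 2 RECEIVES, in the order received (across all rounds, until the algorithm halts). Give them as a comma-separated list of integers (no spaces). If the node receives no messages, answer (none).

Round 1: pos1(id66) recv 55: drop; pos2(id77) recv 66: drop; pos3(id96) recv 77: drop; pos4(id80) recv 96: fwd; pos5(id78) recv 80: fwd; pos6(id95) recv 78: drop; pos7(id37) recv 95: fwd; pos0(id55) recv 37: drop
Round 2: pos5(id78) recv 96: fwd; pos6(id95) recv 80: drop; pos0(id55) recv 95: fwd
Round 3: pos6(id95) recv 96: fwd; pos1(id66) recv 95: fwd
Round 4: pos7(id37) recv 96: fwd; pos2(id77) recv 95: fwd
Round 5: pos0(id55) recv 96: fwd; pos3(id96) recv 95: drop
Round 6: pos1(id66) recv 96: fwd
Round 7: pos2(id77) recv 96: fwd
Round 8: pos3(id96) recv 96: ELECTED

Answer: 66,95,96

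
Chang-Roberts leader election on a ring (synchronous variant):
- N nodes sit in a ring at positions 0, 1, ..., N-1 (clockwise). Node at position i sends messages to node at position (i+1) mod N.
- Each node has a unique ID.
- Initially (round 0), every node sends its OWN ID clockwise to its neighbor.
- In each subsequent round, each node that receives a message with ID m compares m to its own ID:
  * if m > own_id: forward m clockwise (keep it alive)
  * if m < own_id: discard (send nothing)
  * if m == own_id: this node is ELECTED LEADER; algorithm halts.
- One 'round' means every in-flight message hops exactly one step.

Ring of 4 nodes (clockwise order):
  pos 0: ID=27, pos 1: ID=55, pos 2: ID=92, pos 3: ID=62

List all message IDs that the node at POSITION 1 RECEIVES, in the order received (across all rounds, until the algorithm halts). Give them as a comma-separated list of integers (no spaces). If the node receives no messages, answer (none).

Answer: 27,62,92

Derivation:
Round 1: pos1(id55) recv 27: drop; pos2(id92) recv 55: drop; pos3(id62) recv 92: fwd; pos0(id27) recv 62: fwd
Round 2: pos0(id27) recv 92: fwd; pos1(id55) recv 62: fwd
Round 3: pos1(id55) recv 92: fwd; pos2(id92) recv 62: drop
Round 4: pos2(id92) recv 92: ELECTED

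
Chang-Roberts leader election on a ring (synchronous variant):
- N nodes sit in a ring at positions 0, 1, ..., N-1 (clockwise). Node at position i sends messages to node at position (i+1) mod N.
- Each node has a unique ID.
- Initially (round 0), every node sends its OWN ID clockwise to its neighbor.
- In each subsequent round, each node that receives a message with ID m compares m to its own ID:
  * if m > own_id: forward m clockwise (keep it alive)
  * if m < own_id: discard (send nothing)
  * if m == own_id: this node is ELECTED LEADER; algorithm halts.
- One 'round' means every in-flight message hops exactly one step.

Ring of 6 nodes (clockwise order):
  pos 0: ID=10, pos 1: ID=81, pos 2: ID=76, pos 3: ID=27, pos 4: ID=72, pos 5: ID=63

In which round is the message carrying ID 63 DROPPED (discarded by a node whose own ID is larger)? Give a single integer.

Answer: 2

Derivation:
Round 1: pos1(id81) recv 10: drop; pos2(id76) recv 81: fwd; pos3(id27) recv 76: fwd; pos4(id72) recv 27: drop; pos5(id63) recv 72: fwd; pos0(id10) recv 63: fwd
Round 2: pos3(id27) recv 81: fwd; pos4(id72) recv 76: fwd; pos0(id10) recv 72: fwd; pos1(id81) recv 63: drop
Round 3: pos4(id72) recv 81: fwd; pos5(id63) recv 76: fwd; pos1(id81) recv 72: drop
Round 4: pos5(id63) recv 81: fwd; pos0(id10) recv 76: fwd
Round 5: pos0(id10) recv 81: fwd; pos1(id81) recv 76: drop
Round 6: pos1(id81) recv 81: ELECTED
Message ID 63 originates at pos 5; dropped at pos 1 in round 2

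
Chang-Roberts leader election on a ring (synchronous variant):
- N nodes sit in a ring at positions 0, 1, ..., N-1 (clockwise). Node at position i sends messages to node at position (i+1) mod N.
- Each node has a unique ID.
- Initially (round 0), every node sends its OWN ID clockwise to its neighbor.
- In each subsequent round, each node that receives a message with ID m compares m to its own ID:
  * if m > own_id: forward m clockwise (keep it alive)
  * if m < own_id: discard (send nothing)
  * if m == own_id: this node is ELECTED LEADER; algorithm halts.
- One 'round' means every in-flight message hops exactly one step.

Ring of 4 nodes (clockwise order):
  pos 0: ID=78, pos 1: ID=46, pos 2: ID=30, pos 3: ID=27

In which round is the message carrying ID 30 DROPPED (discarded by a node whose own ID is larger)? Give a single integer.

Round 1: pos1(id46) recv 78: fwd; pos2(id30) recv 46: fwd; pos3(id27) recv 30: fwd; pos0(id78) recv 27: drop
Round 2: pos2(id30) recv 78: fwd; pos3(id27) recv 46: fwd; pos0(id78) recv 30: drop
Round 3: pos3(id27) recv 78: fwd; pos0(id78) recv 46: drop
Round 4: pos0(id78) recv 78: ELECTED
Message ID 30 originates at pos 2; dropped at pos 0 in round 2

Answer: 2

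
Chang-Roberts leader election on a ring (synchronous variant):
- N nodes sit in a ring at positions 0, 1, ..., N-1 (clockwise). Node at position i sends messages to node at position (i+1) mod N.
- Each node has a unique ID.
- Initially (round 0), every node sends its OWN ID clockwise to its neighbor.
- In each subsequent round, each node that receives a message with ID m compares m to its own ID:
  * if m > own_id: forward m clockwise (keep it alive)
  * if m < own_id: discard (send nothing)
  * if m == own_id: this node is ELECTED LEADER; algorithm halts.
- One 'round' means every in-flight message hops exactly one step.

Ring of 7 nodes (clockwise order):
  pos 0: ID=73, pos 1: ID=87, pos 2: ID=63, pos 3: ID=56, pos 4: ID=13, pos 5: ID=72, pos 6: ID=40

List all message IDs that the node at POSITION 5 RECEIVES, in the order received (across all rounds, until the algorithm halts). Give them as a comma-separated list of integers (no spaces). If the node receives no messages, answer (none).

Round 1: pos1(id87) recv 73: drop; pos2(id63) recv 87: fwd; pos3(id56) recv 63: fwd; pos4(id13) recv 56: fwd; pos5(id72) recv 13: drop; pos6(id40) recv 72: fwd; pos0(id73) recv 40: drop
Round 2: pos3(id56) recv 87: fwd; pos4(id13) recv 63: fwd; pos5(id72) recv 56: drop; pos0(id73) recv 72: drop
Round 3: pos4(id13) recv 87: fwd; pos5(id72) recv 63: drop
Round 4: pos5(id72) recv 87: fwd
Round 5: pos6(id40) recv 87: fwd
Round 6: pos0(id73) recv 87: fwd
Round 7: pos1(id87) recv 87: ELECTED

Answer: 13,56,63,87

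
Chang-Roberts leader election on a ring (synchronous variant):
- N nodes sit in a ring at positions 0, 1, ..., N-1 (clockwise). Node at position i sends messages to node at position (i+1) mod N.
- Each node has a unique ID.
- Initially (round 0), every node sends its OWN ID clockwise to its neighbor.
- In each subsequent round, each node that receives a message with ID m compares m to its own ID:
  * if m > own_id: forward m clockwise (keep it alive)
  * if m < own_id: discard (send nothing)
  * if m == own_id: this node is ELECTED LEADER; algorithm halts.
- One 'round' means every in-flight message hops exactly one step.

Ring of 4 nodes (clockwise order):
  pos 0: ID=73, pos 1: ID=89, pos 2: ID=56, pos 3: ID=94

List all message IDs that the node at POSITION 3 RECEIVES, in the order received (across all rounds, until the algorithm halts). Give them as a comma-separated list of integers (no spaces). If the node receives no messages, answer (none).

Answer: 56,89,94

Derivation:
Round 1: pos1(id89) recv 73: drop; pos2(id56) recv 89: fwd; pos3(id94) recv 56: drop; pos0(id73) recv 94: fwd
Round 2: pos3(id94) recv 89: drop; pos1(id89) recv 94: fwd
Round 3: pos2(id56) recv 94: fwd
Round 4: pos3(id94) recv 94: ELECTED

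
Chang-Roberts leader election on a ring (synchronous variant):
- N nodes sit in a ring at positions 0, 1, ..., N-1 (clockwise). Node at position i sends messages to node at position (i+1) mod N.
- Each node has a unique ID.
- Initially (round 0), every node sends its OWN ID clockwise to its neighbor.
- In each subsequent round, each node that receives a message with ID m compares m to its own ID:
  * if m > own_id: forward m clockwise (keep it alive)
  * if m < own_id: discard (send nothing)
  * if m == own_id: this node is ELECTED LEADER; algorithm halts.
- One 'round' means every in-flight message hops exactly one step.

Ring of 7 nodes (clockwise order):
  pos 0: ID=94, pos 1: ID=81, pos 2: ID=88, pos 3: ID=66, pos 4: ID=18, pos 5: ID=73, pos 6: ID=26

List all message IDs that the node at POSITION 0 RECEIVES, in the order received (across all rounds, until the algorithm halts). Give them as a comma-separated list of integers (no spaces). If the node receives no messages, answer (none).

Answer: 26,73,88,94

Derivation:
Round 1: pos1(id81) recv 94: fwd; pos2(id88) recv 81: drop; pos3(id66) recv 88: fwd; pos4(id18) recv 66: fwd; pos5(id73) recv 18: drop; pos6(id26) recv 73: fwd; pos0(id94) recv 26: drop
Round 2: pos2(id88) recv 94: fwd; pos4(id18) recv 88: fwd; pos5(id73) recv 66: drop; pos0(id94) recv 73: drop
Round 3: pos3(id66) recv 94: fwd; pos5(id73) recv 88: fwd
Round 4: pos4(id18) recv 94: fwd; pos6(id26) recv 88: fwd
Round 5: pos5(id73) recv 94: fwd; pos0(id94) recv 88: drop
Round 6: pos6(id26) recv 94: fwd
Round 7: pos0(id94) recv 94: ELECTED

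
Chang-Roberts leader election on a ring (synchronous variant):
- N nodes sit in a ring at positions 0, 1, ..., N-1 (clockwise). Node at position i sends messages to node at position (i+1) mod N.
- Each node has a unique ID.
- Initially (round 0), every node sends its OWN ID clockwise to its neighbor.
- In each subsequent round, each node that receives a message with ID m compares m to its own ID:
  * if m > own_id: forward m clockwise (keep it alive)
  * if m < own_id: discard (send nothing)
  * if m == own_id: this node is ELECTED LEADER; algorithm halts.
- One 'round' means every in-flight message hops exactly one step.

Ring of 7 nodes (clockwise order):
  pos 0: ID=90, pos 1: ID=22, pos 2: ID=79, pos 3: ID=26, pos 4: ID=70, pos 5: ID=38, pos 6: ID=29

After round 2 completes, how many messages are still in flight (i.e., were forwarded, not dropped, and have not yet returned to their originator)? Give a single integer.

Answer: 3

Derivation:
Round 1: pos1(id22) recv 90: fwd; pos2(id79) recv 22: drop; pos3(id26) recv 79: fwd; pos4(id70) recv 26: drop; pos5(id38) recv 70: fwd; pos6(id29) recv 38: fwd; pos0(id90) recv 29: drop
Round 2: pos2(id79) recv 90: fwd; pos4(id70) recv 79: fwd; pos6(id29) recv 70: fwd; pos0(id90) recv 38: drop
After round 2: 3 messages still in flight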